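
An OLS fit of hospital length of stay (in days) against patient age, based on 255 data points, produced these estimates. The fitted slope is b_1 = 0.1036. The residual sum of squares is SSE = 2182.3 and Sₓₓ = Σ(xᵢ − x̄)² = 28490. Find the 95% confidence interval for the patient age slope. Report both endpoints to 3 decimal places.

MSE = SSE/(n − 2) = 2182.3/253 = 8.62569.
SE(b_1) = √(MSE/Sₓₓ) = √(8.62569/28490) = 0.0174001.
df = n − 2 = 253.
t* = t_{0.025, 253} = 1.969385.
Margin = t* × SE = 1.969385 × 0.0174001 = 0.03427.
CI: 0.1036 ± 0.03427 → (0.069, 0.138).
With 95% confidence, each one-unit increase in patient age is associated with a change of between 0.069 and 0.138 days in hospital length of stay.

(0.069, 0.138)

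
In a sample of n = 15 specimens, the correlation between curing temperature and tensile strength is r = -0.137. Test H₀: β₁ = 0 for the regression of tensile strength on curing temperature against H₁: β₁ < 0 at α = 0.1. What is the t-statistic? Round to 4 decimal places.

t = -0.4987

t = r·√(n − 2)/√(1 − r²) = -0.137·√13/√0.981231 = -0.4987.
df = n − 2 = 13.
One-sided p ≈ 0.3132, which is ≥ 0.1, so fail to reject H₀.
The data do not give significant evidence of a linear association between curing temperature and tensile strength.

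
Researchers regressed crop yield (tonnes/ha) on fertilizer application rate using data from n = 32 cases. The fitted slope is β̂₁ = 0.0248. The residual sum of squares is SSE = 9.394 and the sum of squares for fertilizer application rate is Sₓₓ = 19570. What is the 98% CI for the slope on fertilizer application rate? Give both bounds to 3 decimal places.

(0.015, 0.035)

MSE = SSE/(n − 2) = 9.394/30 = 0.313133.
SE(β̂₁) = √(MSE/Sₓₓ) = √(0.313133/19570) = 0.00400009.
df = n − 2 = 30.
t* = t_{0.01, 30} = 2.457262.
Margin = t* × SE = 2.457262 × 0.00400009 = 0.00983.
CI: 0.0248 ± 0.00983 → (0.015, 0.035).
With 98% confidence, each one-unit increase in fertilizer application rate is associated with a change of between 0.015 and 0.035 tonnes/ha in crop yield.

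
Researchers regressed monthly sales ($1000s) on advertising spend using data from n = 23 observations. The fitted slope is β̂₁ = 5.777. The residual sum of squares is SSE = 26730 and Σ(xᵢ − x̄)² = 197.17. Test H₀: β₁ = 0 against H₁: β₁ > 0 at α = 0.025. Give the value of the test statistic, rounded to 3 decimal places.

MSE = SSE/(n − 2) = 26730/21 = 1272.86.
SE(β̂₁) = √(MSE/Sₓₓ) = √(1272.86/197.17) = 2.54079.
t = 5.777 / 2.54079 = 2.274.
df = n − 2 = 21.
One-sided p ≈ 0.0168, which is < 0.025, so reject H₀.
There is evidence that the true slope on advertising spend is positive.

t = 2.274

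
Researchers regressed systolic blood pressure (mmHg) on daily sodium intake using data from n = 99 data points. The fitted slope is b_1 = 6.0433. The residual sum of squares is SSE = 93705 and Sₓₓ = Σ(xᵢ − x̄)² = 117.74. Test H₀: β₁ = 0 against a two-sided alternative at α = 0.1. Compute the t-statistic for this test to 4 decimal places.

t = 2.1098

MSE = SSE/(n − 2) = 93705/97 = 966.031.
SE(b_1) = √(MSE/Sₓₓ) = √(966.031/117.74) = 2.8644.
t = 6.0433 / 2.8644 = 2.1098.
df = n − 2 = 97.
Two-sided p ≈ 0.0374, which is < 0.1, so reject H₀.
There is evidence that daily sodium intake is associated with systolic blood pressure.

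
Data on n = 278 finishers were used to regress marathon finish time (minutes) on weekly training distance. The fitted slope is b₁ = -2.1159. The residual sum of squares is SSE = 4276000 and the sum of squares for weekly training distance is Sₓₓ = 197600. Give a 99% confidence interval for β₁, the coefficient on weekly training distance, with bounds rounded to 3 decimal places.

MSE = SSE/(n − 2) = 4276000/276 = 15492.8.
SE(b₁) = √(MSE/Sₓₓ) = √(15492.8/197600) = 0.280008.
df = n − 2 = 276.
t* = t_{0.005, 276} = 2.593759.
Margin = t* × SE = 2.593759 × 0.280008 = 0.72627.
CI: -2.1159 ± 0.72627 → (-2.842, -1.390).
With 99% confidence, each one-unit increase in weekly training distance is associated with a change of between -2.842 and -1.390 minutes in marathon finish time.

(-2.842, -1.390)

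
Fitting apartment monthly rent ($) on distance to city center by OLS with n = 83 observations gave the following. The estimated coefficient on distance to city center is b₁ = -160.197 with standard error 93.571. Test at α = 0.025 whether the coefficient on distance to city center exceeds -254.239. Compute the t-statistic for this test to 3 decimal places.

H₀: β₁ = -254.239 vs H₁: β₁ > -254.239.
t = (b₁ − β₁⁰)/SE = (-160.197 − (-254.239)) / 93.571 = 1.005.
df = n − 2 = 83 − 2 = 81.
One-sided p ≈ 0.1589, which is ≥ 0.025, so fail to reject H₀.
The data do not give significant evidence that the true slope on distance to city center exceeds -254.239 $ per unit.

t = 1.005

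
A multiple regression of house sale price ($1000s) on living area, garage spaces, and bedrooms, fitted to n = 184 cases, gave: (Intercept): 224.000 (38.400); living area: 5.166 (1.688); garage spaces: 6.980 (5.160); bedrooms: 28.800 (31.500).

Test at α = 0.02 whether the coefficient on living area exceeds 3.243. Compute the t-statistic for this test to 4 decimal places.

t = 1.1392

Read off: b = 5.166, SE = 1.688 for living area.
H₀: β₁ = 3.243 vs H₁: β₁ > 3.243.
t = (5.166 − 3.243) / 1.688 = 1.1392.
df = n − k − 1 = 184 − 3 − 1 = 180.
One-sided p ≈ 0.1281, which is ≥ 0.02, so fail to reject H₀.
The data do not give significant evidence that the true slope on living area exceeds 3.243 $1000s per unit, holding the other predictors fixed.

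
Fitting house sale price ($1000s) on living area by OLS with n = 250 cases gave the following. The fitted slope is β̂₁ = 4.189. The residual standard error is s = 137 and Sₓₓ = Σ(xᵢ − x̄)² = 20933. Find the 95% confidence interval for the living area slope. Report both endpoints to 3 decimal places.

SE(β̂₁) = s/√Sₓₓ = 137/√20933 = 0.946902.
df = n − 2 = 248.
t* = t_{0.025, 248} = 1.969576.
Margin = t* × SE = 1.969576 × 0.946902 = 1.86499.
CI: 4.189 ± 1.86499 → (2.324, 6.054).
With 95% confidence, each one-unit increase in living area is associated with a change of between 2.324 and 6.054 $1000s in house sale price.

(2.324, 6.054)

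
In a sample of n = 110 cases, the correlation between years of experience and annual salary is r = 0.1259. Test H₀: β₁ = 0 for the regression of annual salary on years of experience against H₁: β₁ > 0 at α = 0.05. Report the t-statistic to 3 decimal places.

t = 1.319

t = r·√(n − 2)/√(1 − r²) = 0.1259·√108/√0.984149 = 1.319.
df = n − 2 = 108.
One-sided p ≈ 0.0950, which is ≥ 0.05, so fail to reject H₀.
The data do not give significant evidence of a linear association between years of experience and annual salary.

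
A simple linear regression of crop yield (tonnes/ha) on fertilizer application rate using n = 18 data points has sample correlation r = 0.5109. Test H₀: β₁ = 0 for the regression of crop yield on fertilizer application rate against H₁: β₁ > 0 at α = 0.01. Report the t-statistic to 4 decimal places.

t = r·√(n − 2)/√(1 − r²) = 0.5109·√16/√0.738981 = 2.3773.
df = n − 2 = 16.
One-sided p ≈ 0.0151, which is ≥ 0.01, so fail to reject H₀.
The data do not give significant evidence of a linear association between fertilizer application rate and crop yield.

t = 2.3773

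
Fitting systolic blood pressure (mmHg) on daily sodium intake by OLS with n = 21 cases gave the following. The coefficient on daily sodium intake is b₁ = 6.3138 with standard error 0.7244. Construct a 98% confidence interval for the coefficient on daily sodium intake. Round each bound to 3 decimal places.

(4.474, 8.153)

df = n − 2 = 21 − 2 = 19.
t* = t_{0.01, 19} = 2.539483.
Margin = t* × SE = 2.539483 × 0.7244 = 1.83960.
CI: 6.3138 ± 1.83960 → (4.474, 8.153).
With 98% confidence, each one-unit increase in daily sodium intake is associated with a change of between 4.474 and 8.153 mmHg in systolic blood pressure.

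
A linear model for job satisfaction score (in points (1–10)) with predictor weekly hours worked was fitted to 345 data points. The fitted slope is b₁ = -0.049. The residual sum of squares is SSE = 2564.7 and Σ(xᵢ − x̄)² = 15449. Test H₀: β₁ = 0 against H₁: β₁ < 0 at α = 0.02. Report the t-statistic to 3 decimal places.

t = -2.227

MSE = SSE/(n − 2) = 2564.7/343 = 7.47726.
SE(b₁) = √(MSE/Sₓₓ) = √(7.47726/15449) = 0.0219999.
t = -0.049 / 0.0219999 = -2.227.
df = n − 2 = 343.
One-sided p ≈ 0.0133, which is < 0.02, so reject H₀.
There is evidence that the true slope on weekly hours worked is negative.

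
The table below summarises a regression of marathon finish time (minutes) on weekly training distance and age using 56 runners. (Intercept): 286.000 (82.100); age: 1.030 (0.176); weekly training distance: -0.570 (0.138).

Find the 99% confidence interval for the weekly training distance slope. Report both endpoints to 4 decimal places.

(-0.9387, -0.2013)

Read off: b = -0.570, SE = 0.138 for weekly training distance.
df = n − k − 1 = 56 − 2 − 1 = 53.
t* = t_{0.005, 53} = 2.671823.
Margin = t* × SE = 2.671823 × 0.138 = 0.368712.
CI: -0.570 ± 0.368712 → (-0.9387, -0.2013).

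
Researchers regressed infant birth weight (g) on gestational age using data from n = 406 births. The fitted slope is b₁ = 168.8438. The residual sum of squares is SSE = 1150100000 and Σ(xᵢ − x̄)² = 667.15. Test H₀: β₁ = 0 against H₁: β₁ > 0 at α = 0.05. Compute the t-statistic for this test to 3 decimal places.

t = 2.585

MSE = SSE/(n − 2) = 1150100000/404 = 2.84678e+06.
SE(b₁) = √(MSE/Sₓₓ) = √(2.84678e+06/667.15) = 65.3229.
t = 168.8438 / 65.3229 = 2.585.
df = n − 2 = 404.
One-sided p ≈ 0.0050, which is < 0.05, so reject H₀.
There is evidence that the true slope on gestational age is positive.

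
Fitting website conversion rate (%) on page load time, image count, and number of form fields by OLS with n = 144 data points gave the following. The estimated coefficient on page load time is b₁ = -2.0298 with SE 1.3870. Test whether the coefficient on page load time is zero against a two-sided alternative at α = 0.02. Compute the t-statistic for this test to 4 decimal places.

t = -1.4634

H₀: β₁ = 0 vs H₁: β₁ ≠ 0.
t = (b₁ − β₁⁰)/SE = -2.0298 / 1.3870 = -1.4634.
df = n − k − 1 = 144 − 3 − 1 = 140.
Two-sided p ≈ 0.1456, which is ≥ 0.02, so fail to reject H₀.
The data do not give significant evidence of an association between page load time and website conversion rate, after adjusting for the other predictors.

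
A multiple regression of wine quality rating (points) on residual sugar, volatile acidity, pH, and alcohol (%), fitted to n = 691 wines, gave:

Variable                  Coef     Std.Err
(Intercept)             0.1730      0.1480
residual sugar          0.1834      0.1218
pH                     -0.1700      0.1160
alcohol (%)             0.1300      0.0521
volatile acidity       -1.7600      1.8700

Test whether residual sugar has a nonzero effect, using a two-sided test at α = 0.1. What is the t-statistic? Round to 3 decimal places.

Read off: b = 0.1834, SE = 0.1218 for residual sugar.
H₀: β₁ = 0 vs H₁: β₁ ≠ 0.
t = 0.1834 / 0.1218 = 1.506.
df = n − k − 1 = 691 − 4 − 1 = 686.
Two-sided p ≈ 0.1326, which is ≥ 0.1, so fail to reject H₀.
The data do not give significant evidence of an association between residual sugar and wine quality rating, after adjusting for the other predictors.

t = 1.506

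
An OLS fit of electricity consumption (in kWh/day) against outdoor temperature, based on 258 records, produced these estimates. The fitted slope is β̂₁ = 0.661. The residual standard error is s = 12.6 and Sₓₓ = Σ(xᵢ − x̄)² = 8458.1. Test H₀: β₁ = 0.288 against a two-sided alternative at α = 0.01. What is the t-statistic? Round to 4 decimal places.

SE(β̂₁) = s/√Sₓₓ = 12.6/√8458.1 = 0.137004.
t = (0.661 − 0.288) / 0.137004 = 2.7225.
df = n − 2 = 256.
Two-sided p ≈ 0.0069, which is < 0.01, so reject H₀.
There is evidence that the true slope on outdoor temperature differs from 0.288 kWh/day per unit.

t = 2.7225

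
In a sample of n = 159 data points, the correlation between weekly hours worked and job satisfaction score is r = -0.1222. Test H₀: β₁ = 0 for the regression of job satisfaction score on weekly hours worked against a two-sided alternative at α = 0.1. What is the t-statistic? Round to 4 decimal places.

t = r·√(n − 2)/√(1 − r²) = -0.1222·√157/√0.985067 = -1.5427.
df = n − 2 = 157.
Two-sided p ≈ 0.1249, which is ≥ 0.1, so fail to reject H₀.
The data do not give significant evidence of a linear association between weekly hours worked and job satisfaction score.

t = -1.5427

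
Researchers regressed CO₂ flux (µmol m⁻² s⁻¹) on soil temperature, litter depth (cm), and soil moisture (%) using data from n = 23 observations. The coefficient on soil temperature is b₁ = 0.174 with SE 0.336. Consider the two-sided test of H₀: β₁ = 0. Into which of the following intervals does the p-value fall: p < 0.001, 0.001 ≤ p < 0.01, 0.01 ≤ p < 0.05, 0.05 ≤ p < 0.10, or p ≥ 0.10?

p ≥ 0.10

t = 0.174 / 0.336 = 0.518.
df = n − k − 1 = 23 − 3 − 1 = 19.
Two-sided p = 2·P(T_{19} > |t|) ≈ 0.6105.
So p ≥ 0.10.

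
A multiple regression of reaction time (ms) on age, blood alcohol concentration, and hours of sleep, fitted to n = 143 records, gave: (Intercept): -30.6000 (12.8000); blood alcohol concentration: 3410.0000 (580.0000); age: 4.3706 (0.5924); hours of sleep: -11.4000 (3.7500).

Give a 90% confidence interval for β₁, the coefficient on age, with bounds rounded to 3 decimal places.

Read off: b = 4.3706, SE = 0.5924 for age.
df = n − k − 1 = 143 − 3 − 1 = 139.
t* = t_{0.05, 139} = 1.65589.
Margin = t* × SE = 1.65589 × 0.5924 = 0.98095.
CI: 4.3706 ± 0.98095 → (3.390, 5.352).

(3.390, 5.352)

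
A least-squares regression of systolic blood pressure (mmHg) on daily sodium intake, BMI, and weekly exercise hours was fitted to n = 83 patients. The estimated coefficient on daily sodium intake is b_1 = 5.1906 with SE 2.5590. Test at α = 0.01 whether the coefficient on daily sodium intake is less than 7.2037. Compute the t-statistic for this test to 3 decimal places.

H₀: β₁ = 7.2037 vs H₁: β₁ < 7.2037.
t = (b_1 − β₁⁰)/SE = (5.1906 − 7.2037) / 2.5590 = -0.787.
df = n − k − 1 = 83 − 3 − 1 = 79.
One-sided p ≈ 0.2169, which is ≥ 0.01, so fail to reject H₀.
The data do not give significant evidence that the true slope on daily sodium intake is below 7.2037 mmHg per unit, holding the other predictors fixed.

t = -0.787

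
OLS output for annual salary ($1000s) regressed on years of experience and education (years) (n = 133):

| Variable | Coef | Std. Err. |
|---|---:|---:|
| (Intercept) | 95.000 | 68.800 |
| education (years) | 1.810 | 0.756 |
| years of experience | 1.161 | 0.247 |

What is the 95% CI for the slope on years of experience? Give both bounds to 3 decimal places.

(0.672, 1.650)

Read off: b = 1.161, SE = 0.247 for years of experience.
df = n − k − 1 = 133 − 2 − 1 = 130.
t* = t_{0.025, 130} = 1.97838.
Margin = t* × SE = 1.97838 × 0.247 = 0.48866.
CI: 1.161 ± 0.48866 → (0.672, 1.650).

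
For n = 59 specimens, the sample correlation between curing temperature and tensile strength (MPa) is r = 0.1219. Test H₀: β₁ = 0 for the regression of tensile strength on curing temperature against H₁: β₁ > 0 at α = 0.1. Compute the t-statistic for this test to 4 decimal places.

t = 0.9272

t = r·√(n − 2)/√(1 − r²) = 0.1219·√57/√0.98514 = 0.9272.
df = n − 2 = 57.
One-sided p ≈ 0.1789, which is ≥ 0.1, so fail to reject H₀.
The data do not give significant evidence of a linear association between curing temperature and tensile strength.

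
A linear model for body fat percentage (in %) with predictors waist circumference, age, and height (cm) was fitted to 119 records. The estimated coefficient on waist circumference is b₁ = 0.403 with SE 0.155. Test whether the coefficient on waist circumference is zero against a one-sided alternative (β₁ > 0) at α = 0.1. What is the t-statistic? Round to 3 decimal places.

t = 2.600

H₀: β₁ = 0 vs H₁: β₁ > 0.
t = (b₁ − β₁⁰)/SE = 0.403 / 0.155 = 2.600.
df = n − k − 1 = 119 − 3 − 1 = 115.
One-sided p ≈ 0.0053, which is < 0.1, so reject H₀.
There is evidence that the true slope on waist circumference is positive, holding the other predictors fixed.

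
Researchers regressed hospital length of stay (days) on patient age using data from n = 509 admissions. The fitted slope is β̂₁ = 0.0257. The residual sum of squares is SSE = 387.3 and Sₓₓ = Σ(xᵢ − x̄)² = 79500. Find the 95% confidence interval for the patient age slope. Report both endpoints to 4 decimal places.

MSE = SSE/(n − 2) = 387.3/507 = 0.763905.
SE(β̂₁) = √(MSE/Sₓₓ) = √(0.763905/79500) = 0.00309982.
df = n − 2 = 507.
t* = t_{0.025, 507} = 1.964654.
Margin = t* × SE = 1.964654 × 0.00309982 = 0.006090.
CI: 0.0257 ± 0.006090 → (0.0196, 0.0318).
With 95% confidence, each one-unit increase in patient age is associated with a change of between 0.0196 and 0.0318 days in hospital length of stay.

(0.0196, 0.0318)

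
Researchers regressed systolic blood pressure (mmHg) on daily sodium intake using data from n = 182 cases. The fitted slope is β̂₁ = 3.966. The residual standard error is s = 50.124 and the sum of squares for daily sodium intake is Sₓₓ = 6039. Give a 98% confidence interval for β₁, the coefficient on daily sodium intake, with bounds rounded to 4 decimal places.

(2.4520, 5.4800)

SE(β̂₁) = s/√Sₓₓ = 50.124/√6039 = 0.645005.
df = n − 2 = 180.
t* = t_{0.01, 180} = 2.347243.
Margin = t* × SE = 2.347243 × 0.645005 = 1.513984.
CI: 3.966 ± 1.513984 → (2.4520, 5.4800).
With 98% confidence, each one-unit increase in daily sodium intake is associated with a change of between 2.4520 and 5.4800 mmHg in systolic blood pressure.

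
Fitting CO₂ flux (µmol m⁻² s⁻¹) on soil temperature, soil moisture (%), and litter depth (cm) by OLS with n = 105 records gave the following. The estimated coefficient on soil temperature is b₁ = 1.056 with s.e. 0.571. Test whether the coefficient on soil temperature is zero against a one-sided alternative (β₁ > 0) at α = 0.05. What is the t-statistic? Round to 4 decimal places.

t = 1.8494

H₀: β₁ = 0 vs H₁: β₁ > 0.
t = (b₁ − β₁⁰)/SE = 1.056 / 0.571 = 1.8494.
df = n − k − 1 = 105 − 3 − 1 = 101.
One-sided p ≈ 0.0337, which is < 0.05, so reject H₀.
There is evidence that the true slope on soil temperature is positive, holding the other predictors fixed.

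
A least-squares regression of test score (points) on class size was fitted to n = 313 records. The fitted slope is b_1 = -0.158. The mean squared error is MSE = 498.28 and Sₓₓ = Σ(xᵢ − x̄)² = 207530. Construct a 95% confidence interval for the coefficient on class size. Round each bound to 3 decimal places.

SE(b_1) = √(MSE/Sₓₓ) = √(498.28/207530) = 0.049.
df = n − 2 = 311.
t* = t_{0.025, 311} = 1.967621.
Margin = t* × SE = 1.967621 × 0.049 = 0.09641.
CI: -0.158 ± 0.09641 → (-0.254, -0.062).
With 95% confidence, each one-unit increase in class size is associated with a change of between -0.254 and -0.062 points in test score.

(-0.254, -0.062)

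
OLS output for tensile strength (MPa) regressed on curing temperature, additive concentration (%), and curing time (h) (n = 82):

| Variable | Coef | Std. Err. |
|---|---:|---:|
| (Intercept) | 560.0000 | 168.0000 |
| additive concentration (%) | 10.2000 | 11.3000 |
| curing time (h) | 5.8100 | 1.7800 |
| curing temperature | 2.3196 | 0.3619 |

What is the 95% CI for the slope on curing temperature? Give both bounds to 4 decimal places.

Read off: b = 2.3196, SE = 0.3619 for curing temperature.
df = n − k − 1 = 82 − 3 − 1 = 78.
t* = t_{0.025, 78} = 1.990847.
Margin = t* × SE = 1.990847 × 0.3619 = 0.720488.
CI: 2.3196 ± 0.720488 → (1.5991, 3.0401).

(1.5991, 3.0401)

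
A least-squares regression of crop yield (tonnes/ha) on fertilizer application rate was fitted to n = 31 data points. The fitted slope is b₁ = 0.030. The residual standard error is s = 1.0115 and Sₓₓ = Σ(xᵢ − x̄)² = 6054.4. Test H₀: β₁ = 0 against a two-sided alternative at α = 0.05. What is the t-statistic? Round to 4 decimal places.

t = 2.3078

SE(b₁) = s/√Sₓₓ = 1.0115/√6054.4 = 0.0129996.
t = 0.030 / 0.0129996 = 2.3078.
df = n − 2 = 29.
Two-sided p ≈ 0.0283, which is < 0.05, so reject H₀.
There is evidence that fertilizer application rate is associated with crop yield.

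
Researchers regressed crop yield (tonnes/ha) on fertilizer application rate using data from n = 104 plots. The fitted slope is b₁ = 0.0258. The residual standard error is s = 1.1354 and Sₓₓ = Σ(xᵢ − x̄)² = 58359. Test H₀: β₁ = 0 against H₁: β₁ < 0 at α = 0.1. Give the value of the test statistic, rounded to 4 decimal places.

SE(b₁) = s/√Sₓₓ = 1.1354/√58359 = 0.00469997.
t = 0.0258 / 0.00469997 = 5.4894.
df = n − 2 = 102.
One-sided p ≈ 1.0000, which is ≥ 0.1, so fail to reject H₀.
The data do not give significant evidence that the true slope on fertilizer application rate is negative.

t = 5.4894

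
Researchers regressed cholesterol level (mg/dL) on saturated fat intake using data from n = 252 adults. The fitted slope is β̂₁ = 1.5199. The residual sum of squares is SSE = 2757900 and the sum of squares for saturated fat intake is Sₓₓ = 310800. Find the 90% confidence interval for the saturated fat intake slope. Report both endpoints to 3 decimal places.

(1.209, 1.831)

MSE = SSE/(n − 2) = 2757900/250 = 11031.6.
SE(β̂₁) = √(MSE/Sₓₓ) = √(11031.6/310800) = 0.188399.
df = n − 2 = 250.
t* = t_{0.05, 250} = 1.650971.
Margin = t* × SE = 1.650971 × 0.188399 = 0.31104.
CI: 1.5199 ± 0.31104 → (1.209, 1.831).
With 90% confidence, each one-unit increase in saturated fat intake is associated with a change of between 1.209 and 1.831 mg/dL in cholesterol level.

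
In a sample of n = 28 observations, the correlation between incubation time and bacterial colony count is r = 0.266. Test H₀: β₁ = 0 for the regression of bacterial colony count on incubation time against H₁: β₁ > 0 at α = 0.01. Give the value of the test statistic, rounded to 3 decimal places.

t = 1.407

t = r·√(n − 2)/√(1 − r²) = 0.266·√26/√0.929244 = 1.407.
df = n − 2 = 26.
One-sided p ≈ 0.0856, which is ≥ 0.01, so fail to reject H₀.
The data do not give significant evidence of a linear association between incubation time and bacterial colony count.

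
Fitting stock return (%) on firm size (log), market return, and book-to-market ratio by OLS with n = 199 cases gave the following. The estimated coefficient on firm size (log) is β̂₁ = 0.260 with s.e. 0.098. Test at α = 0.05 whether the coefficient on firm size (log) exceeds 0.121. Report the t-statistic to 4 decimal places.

H₀: β₁ = 0.121 vs H₁: β₁ > 0.121.
t = (β̂₁ − β₁⁰)/SE = (0.260 − 0.121) / 0.098 = 1.4184.
df = n − k − 1 = 199 − 3 − 1 = 195.
One-sided p ≈ 0.0788, which is ≥ 0.05, so fail to reject H₀.
The data do not give significant evidence that the true slope on firm size (log) exceeds 0.121 % per unit, holding the other predictors fixed.

t = 1.4184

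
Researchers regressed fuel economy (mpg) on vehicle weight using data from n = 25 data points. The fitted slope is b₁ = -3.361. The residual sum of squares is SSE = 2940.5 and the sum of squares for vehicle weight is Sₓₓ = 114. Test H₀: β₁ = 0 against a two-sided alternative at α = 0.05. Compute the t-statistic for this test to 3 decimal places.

MSE = SSE/(n − 2) = 2940.5/23 = 127.848.
SE(b₁) = √(MSE/Sₓₓ) = √(127.848/114) = 1.059.
t = -3.361 / 1.059 = -3.174.
df = n − 2 = 23.
Two-sided p ≈ 0.0042, which is < 0.05, so reject H₀.
There is evidence that vehicle weight is associated with fuel economy.

t = -3.174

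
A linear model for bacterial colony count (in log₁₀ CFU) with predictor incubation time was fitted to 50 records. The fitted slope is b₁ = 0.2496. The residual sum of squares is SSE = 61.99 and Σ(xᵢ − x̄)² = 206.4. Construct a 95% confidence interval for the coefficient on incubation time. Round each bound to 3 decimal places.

MSE = SSE/(n − 2) = 61.99/48 = 1.29146.
SE(b₁) = √(MSE/Sₓₓ) = √(1.29146/206.4) = 0.0791016.
df = n − 2 = 48.
t* = t_{0.025, 48} = 2.010635.
Margin = t* × SE = 2.010635 × 0.0791016 = 0.15904.
CI: 0.2496 ± 0.15904 → (0.091, 0.409).
With 95% confidence, each one-unit increase in incubation time is associated with a change of between 0.091 and 0.409 log₁₀ CFU in bacterial colony count.

(0.091, 0.409)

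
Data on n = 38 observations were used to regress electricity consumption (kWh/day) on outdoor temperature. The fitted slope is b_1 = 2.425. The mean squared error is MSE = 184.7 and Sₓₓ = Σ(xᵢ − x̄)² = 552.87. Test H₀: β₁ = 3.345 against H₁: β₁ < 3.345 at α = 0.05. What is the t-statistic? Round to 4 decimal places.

SE(b_1) = √(MSE/Sₓₓ) = √(184.7/552.87) = 0.577992.
t = (2.425 − 3.345) / 0.577992 = -1.5917.
df = n − 2 = 36.
One-sided p ≈ 0.0601, which is ≥ 0.05, so fail to reject H₀.
The data do not give significant evidence that the true slope on outdoor temperature is below 3.345 kWh/day per unit.

t = -1.5917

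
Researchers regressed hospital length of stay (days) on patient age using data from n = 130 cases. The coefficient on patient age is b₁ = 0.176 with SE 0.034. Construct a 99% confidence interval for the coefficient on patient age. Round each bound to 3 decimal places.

df = n − 2 = 130 − 2 = 128.
t* = t_{0.005, 128} = 2.614785.
Margin = t* × SE = 2.614785 × 0.034 = 0.08890.
CI: 0.176 ± 0.08890 → (0.087, 0.265).
With 99% confidence, each one-unit increase in patient age is associated with a change of between 0.087 and 0.265 days in hospital length of stay.

(0.087, 0.265)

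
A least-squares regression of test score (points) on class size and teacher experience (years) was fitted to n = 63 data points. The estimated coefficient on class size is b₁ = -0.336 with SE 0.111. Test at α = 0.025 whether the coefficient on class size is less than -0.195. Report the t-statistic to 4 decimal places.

H₀: β₁ = -0.195 vs H₁: β₁ < -0.195.
t = (b₁ − β₁⁰)/SE = (-0.336 − (-0.195)) / 0.111 = -1.2703.
df = n − k − 1 = 63 − 2 − 1 = 60.
One-sided p ≈ 0.1044, which is ≥ 0.025, so fail to reject H₀.
The data do not give significant evidence that the true slope on class size is below -0.195 points per unit, holding the other predictors fixed.

t = -1.2703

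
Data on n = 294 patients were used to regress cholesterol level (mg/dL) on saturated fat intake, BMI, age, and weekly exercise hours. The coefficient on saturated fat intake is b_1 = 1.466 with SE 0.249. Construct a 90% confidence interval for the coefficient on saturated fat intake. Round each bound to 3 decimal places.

(1.055, 1.877)

df = n − k − 1 = 294 − 4 − 1 = 289.
t* = t_{0.05, 289} = 1.650143.
Margin = t* × SE = 1.650143 × 0.249 = 0.41089.
CI: 1.466 ± 0.41089 → (1.055, 1.877).
With 90% confidence, each one-unit increase in saturated fat intake is associated with a change of between 1.055 and 1.877 mg/dL in cholesterol level, holding the other predictors fixed.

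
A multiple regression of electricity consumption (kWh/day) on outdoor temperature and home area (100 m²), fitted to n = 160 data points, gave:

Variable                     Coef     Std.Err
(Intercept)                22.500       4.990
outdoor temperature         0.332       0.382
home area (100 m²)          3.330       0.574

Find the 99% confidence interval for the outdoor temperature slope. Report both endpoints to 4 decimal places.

Read off: b = 0.332, SE = 0.382 for outdoor temperature.
df = n − k − 1 = 160 − 2 − 1 = 157.
t* = t_{0.005, 157} = 2.607506.
Margin = t* × SE = 2.607506 × 0.382 = 0.996067.
CI: 0.332 ± 0.996067 → (-0.6641, 1.3281).

(-0.6641, 1.3281)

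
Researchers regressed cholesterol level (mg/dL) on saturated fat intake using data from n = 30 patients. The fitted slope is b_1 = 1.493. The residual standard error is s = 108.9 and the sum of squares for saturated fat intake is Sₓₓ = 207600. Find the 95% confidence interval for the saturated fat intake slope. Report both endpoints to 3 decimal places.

(1.003, 1.983)

SE(b_1) = s/√Sₓₓ = 108.9/√207600 = 0.239009.
df = n − 2 = 28.
t* = t_{0.025, 28} = 2.048407.
Margin = t* × SE = 2.048407 × 0.239009 = 0.48959.
CI: 1.493 ± 0.48959 → (1.003, 1.983).
With 95% confidence, each one-unit increase in saturated fat intake is associated with a change of between 1.003 and 1.983 mg/dL in cholesterol level.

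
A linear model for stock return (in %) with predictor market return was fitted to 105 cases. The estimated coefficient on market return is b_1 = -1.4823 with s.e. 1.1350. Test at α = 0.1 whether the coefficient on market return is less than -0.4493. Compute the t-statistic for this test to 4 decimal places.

H₀: β₁ = -0.4493 vs H₁: β₁ < -0.4493.
t = (b_1 − β₁⁰)/SE = (-1.4823 − (-0.4493)) / 1.1350 = -0.9101.
df = n − 2 = 105 − 2 = 103.
One-sided p ≈ 0.1824, which is ≥ 0.1, so fail to reject H₀.
The data do not give significant evidence that the true slope on market return is below -0.4493 % per unit.

t = -0.9101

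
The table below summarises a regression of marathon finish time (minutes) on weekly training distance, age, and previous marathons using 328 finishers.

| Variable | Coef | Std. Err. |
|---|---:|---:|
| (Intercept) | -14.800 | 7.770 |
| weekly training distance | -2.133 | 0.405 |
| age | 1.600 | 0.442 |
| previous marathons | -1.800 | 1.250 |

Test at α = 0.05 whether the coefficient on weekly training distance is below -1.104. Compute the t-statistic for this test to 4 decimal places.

t = -2.5407

Read off: b = -2.133, SE = 0.405 for weekly training distance.
H₀: β₁ = -1.104 vs H₁: β₁ < -1.104.
t = (-2.133 − (-1.104)) / 0.405 = -2.5407.
df = n − k − 1 = 328 − 3 − 1 = 324.
One-sided p ≈ 0.0058, which is < 0.05, so reject H₀.
There is evidence that the true slope on weekly training distance is below -1.104 minutes per unit, holding the other predictors fixed.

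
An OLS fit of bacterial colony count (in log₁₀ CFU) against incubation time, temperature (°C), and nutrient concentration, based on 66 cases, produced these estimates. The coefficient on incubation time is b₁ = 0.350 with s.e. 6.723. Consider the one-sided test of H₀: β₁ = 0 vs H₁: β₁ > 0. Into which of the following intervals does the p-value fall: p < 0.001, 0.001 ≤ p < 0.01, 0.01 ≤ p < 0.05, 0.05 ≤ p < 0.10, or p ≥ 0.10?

p ≥ 0.10

t = 0.350 / 6.723 = 0.052.
df = n − k − 1 = 66 − 3 − 1 = 62.
One-sided p = P(T_{62} > t) ≈ 0.4793.
So p ≥ 0.10.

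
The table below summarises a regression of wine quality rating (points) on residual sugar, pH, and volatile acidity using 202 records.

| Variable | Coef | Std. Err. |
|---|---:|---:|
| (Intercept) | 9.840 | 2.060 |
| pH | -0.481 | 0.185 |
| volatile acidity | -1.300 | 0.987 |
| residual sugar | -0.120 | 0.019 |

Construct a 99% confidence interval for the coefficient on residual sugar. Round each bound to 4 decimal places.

(-0.1694, -0.0706)

Read off: b = -0.120, SE = 0.019 for residual sugar.
df = n − k − 1 = 202 − 3 − 1 = 198.
t* = t_{0.005, 198} = 2.600887.
Margin = t* × SE = 2.600887 × 0.019 = 0.049417.
CI: -0.120 ± 0.049417 → (-0.1694, -0.0706).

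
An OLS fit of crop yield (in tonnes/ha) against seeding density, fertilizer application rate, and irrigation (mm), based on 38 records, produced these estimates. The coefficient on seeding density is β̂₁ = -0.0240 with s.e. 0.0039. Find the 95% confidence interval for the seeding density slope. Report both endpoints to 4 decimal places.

df = n − k − 1 = 38 − 3 − 1 = 34.
t* = t_{0.025, 34} = 2.032245.
Margin = t* × SE = 2.032245 × 0.0039 = 0.007926.
CI: -0.0240 ± 0.007926 → (-0.0319, -0.0161).
With 95% confidence, each one-unit increase in seeding density is associated with a change of between -0.0319 and -0.0161 tonnes/ha in crop yield, holding the other predictors fixed.

(-0.0319, -0.0161)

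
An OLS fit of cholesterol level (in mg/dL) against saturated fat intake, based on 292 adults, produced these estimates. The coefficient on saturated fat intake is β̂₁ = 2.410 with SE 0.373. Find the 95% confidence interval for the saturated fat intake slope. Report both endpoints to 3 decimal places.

(1.676, 3.144)

df = n − 2 = 292 − 2 = 290.
t* = t_{0.025, 290} = 1.968178.
Margin = t* × SE = 1.968178 × 0.373 = 0.73413.
CI: 2.410 ± 0.73413 → (1.676, 3.144).
With 95% confidence, each one-unit increase in saturated fat intake is associated with a change of between 1.676 and 3.144 mg/dL in cholesterol level.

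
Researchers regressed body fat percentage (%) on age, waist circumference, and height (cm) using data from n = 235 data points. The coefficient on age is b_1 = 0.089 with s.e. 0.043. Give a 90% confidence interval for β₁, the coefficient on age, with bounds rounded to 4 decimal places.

(0.0180, 0.1600)

df = n − k − 1 = 235 − 3 − 1 = 231.
t* = t_{0.05, 231} = 1.651477.
Margin = t* × SE = 1.651477 × 0.043 = 0.071013.
CI: 0.089 ± 0.071013 → (0.0180, 0.1600).
With 90% confidence, each one-unit increase in age is associated with a change of between 0.0180 and 0.1600 % in body fat percentage, holding the other predictors fixed.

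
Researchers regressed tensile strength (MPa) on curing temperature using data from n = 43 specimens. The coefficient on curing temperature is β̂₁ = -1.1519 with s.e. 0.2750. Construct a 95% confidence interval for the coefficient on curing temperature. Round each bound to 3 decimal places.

(-1.707, -0.597)

df = n − 2 = 43 − 2 = 41.
t* = t_{0.025, 41} = 2.019541.
Margin = t* × SE = 2.019541 × 0.2750 = 0.55537.
CI: -1.1519 ± 0.55537 → (-1.707, -0.597).
With 95% confidence, each one-unit increase in curing temperature is associated with a change of between -1.707 and -0.597 MPa in tensile strength.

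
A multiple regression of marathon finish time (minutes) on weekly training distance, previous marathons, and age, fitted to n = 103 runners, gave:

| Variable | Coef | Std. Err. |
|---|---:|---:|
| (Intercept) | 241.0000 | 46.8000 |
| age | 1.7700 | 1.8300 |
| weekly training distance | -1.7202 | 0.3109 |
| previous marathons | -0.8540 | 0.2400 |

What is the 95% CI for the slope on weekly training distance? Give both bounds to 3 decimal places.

(-2.337, -1.103)

Read off: b = -1.7202, SE = 0.3109 for weekly training distance.
df = n − k − 1 = 103 − 3 − 1 = 99.
t* = t_{0.025, 99} = 1.984217.
Margin = t* × SE = 1.984217 × 0.3109 = 0.61689.
CI: -1.7202 ± 0.61689 → (-2.337, -1.103).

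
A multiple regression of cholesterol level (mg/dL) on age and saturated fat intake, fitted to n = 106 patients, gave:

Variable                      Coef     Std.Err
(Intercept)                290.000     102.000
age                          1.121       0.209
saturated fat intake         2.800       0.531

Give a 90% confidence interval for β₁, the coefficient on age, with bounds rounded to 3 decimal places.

(0.774, 1.468)

Read off: b = 1.121, SE = 0.209 for age.
df = n − k − 1 = 106 − 2 − 1 = 103.
t* = t_{0.05, 103} = 1.659782.
Margin = t* × SE = 1.659782 × 0.209 = 0.34689.
CI: 1.121 ± 0.34689 → (0.774, 1.468).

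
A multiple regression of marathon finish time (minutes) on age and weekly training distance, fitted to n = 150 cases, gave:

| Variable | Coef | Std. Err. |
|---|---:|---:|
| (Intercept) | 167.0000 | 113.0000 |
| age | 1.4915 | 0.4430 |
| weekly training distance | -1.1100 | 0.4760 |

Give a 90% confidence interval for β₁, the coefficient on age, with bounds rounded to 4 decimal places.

Read off: b = 1.4915, SE = 0.4430 for age.
df = n − k − 1 = 150 − 2 − 1 = 147.
t* = t_{0.05, 147} = 1.655285.
Margin = t* × SE = 1.655285 × 0.4430 = 0.733291.
CI: 1.4915 ± 0.733291 → (0.7582, 2.2248).

(0.7582, 2.2248)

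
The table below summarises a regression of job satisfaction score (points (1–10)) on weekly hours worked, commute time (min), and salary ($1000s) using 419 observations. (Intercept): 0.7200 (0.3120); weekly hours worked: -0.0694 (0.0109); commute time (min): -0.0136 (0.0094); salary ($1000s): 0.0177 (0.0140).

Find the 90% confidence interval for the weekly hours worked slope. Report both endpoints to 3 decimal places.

Read off: b = -0.0694, SE = 0.0109 for weekly hours worked.
df = n − k − 1 = 419 − 3 − 1 = 415.
t* = t_{0.05, 415} = 1.648534.
Margin = t* × SE = 1.648534 × 0.0109 = 0.01797.
CI: -0.0694 ± 0.01797 → (-0.087, -0.051).

(-0.087, -0.051)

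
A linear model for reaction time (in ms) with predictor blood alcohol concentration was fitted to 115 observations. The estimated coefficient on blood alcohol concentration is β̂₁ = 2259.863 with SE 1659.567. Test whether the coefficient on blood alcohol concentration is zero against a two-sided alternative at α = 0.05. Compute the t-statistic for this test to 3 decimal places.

t = 1.362

H₀: β₁ = 0 vs H₁: β₁ ≠ 0.
t = (β̂₁ − β₁⁰)/SE = 2259.863 / 1659.567 = 1.362.
df = n − 2 = 115 − 2 = 113.
Two-sided p ≈ 0.1760, which is ≥ 0.05, so fail to reject H₀.
The data do not give significant evidence of an association between blood alcohol concentration and reaction time.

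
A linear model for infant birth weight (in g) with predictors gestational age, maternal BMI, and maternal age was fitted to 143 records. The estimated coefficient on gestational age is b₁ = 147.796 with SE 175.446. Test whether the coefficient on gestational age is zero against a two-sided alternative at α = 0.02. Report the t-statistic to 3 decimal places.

t = 0.842

H₀: β₁ = 0 vs H₁: β₁ ≠ 0.
t = (b₁ − β₁⁰)/SE = 147.796 / 175.446 = 0.842.
df = n − k − 1 = 143 − 3 − 1 = 139.
Two-sided p ≈ 0.4010, which is ≥ 0.02, so fail to reject H₀.
The data do not give significant evidence of an association between gestational age and infant birth weight, after adjusting for the other predictors.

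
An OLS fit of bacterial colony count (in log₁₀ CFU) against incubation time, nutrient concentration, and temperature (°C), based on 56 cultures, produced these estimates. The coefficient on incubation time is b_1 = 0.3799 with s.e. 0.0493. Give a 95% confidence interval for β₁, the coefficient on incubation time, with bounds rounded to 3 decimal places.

df = n − k − 1 = 56 − 3 − 1 = 52.
t* = t_{0.025, 52} = 2.006647.
Margin = t* × SE = 2.006647 × 0.0493 = 0.09893.
CI: 0.3799 ± 0.09893 → (0.281, 0.479).
With 95% confidence, each one-unit increase in incubation time is associated with a change of between 0.281 and 0.479 log₁₀ CFU in bacterial colony count, holding the other predictors fixed.

(0.281, 0.479)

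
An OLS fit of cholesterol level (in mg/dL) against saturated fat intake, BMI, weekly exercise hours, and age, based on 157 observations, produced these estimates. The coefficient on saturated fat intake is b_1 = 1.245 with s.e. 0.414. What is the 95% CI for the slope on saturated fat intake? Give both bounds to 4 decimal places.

df = n − k − 1 = 157 − 4 − 1 = 152.
t* = t_{0.025, 152} = 1.975694.
Margin = t* × SE = 1.975694 × 0.414 = 0.817937.
CI: 1.245 ± 0.817937 → (0.4271, 2.0629).
With 95% confidence, each one-unit increase in saturated fat intake is associated with a change of between 0.4271 and 2.0629 mg/dL in cholesterol level, holding the other predictors fixed.

(0.4271, 2.0629)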